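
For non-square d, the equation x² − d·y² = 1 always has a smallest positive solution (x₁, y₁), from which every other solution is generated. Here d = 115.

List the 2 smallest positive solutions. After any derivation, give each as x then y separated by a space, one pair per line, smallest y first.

[10; 1,2,1,1,1,1,1,2,1,20] for √115; ℓ=10 ⇒ convergent index 9
k=0  a_k=10  p_k/q_k = 10/1
k=1  a_k=1  p_k/q_k = 11/1
k=2  a_k=2  p_k/q_k = 32/3
…
k=4  a_k=1  p_k/q_k = 75/7
k=5  a_k=1  p_k/q_k = 118/11
…
k=7  a_k=1  p_k/q_k = 311/29
k=8  a_k=2  p_k/q_k = 815/76
k=9  a_k=1  p_k/q_k = 1126/105
→ (1126, 105).  Check: 1126²=1267876, 115·105²=1267875, difference 1.
(1126+105√115)^2 = 2535751 + 236460√115

1126 105
2535751 236460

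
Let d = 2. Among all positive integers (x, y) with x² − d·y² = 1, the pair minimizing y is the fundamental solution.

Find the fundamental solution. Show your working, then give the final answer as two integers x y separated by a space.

3 2

[1; 2] for √2; ℓ=1 ⇒ convergent index 1
a_0=1:  p_0=1·1+0=1,  q_0=1·0+1=1
a_1=2:  p_1=2·1+1=3,  q_1=2·1+0=2
(x₁, y₁) = (3, 2);  3² − 2·2² = 1 ✓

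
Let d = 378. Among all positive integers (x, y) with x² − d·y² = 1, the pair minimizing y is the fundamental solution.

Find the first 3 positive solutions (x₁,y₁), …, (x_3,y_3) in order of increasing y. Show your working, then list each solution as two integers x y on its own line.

[19; 2,3,1,4,1,3,2,38] for √378; ℓ=8 ⇒ convergent index 7
k=0  a_k=19  p_k/q_k = 19/1
…
k=2  a_k=3  p_k/q_k = 136/7
k=3  a_k=1  p_k/q_k = 175/9
k=4  a_k=4  p_k/q_k = 836/43
k=5  a_k=1  p_k/q_k = 1011/52
k=6  a_k=3  p_k/q_k = 3869/199
k=7  a_k=2  p_k/q_k = 8749/450
fundamental: x₁=8749, y₁=450  (since 76545001 − 378·202500 = 1)
n=2: (8749,450)∘(8749,450) = (8749·8749+378·450·450, 8749·450+450·8749) = (153090001,7874100)
n=3: (153090001,7874100)∘(8749,450) = (8749·153090001+378·450·7874100, 8749·7874100+450·153090001) = (2678768828749,137781001350)

8749 450
153090001 7874100
2678768828749 137781001350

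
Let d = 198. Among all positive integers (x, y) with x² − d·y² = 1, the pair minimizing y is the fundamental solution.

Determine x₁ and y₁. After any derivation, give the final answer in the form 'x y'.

197 14

[14; 14,28] for √198; ℓ=2 ⇒ convergent index 1
k=0  a_k=14  p_k/q_k = 14/1
k=1  a_k=14  p_k/q_k = 197/14
→ (197, 14).  Check: 197²=38809, 198·14²=38808, difference 1.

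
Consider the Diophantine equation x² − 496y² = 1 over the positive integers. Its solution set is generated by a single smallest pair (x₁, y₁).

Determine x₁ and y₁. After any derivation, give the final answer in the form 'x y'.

d=496: √d = [22; 3,1,2,4,1,…,1,3,44] (ℓ=16, even), read p_15/q_15
a_0=22:  p_0=22·1+0=22,  q_0=22·0+1=1
a_1=3:  p_1=3·22+1=67,  q_1=3·1+0=3
…
a_3=2:  p_3=2·89+67=245,  q_3=2·4+3=11
a_4=4:  p_4=4·245+89=1069,  q_4=4·11+4=48
a_5=1:  p_5=1·1069+245=1314,  q_5=1·48+11=59
…
a_8=2:  p_8=2·6080+2383=14543,  q_8=2·273+107=653
…
a_10=1:  p_10=1·35166+14543=49709,  q_10=1·1579+653=2232
a_11=1:  p_11=1·49709+35166=84875,  q_11=1·2232+1579=3811
a_12=4:  p_12=4·84875+49709=389209,  q_12=4·3811+2232=17476
…
a_14=1:  p_14=1·863293+389209=1252502,  q_14=1·38763+17476=56239
a_15=3:  p_15=3·1252502+863293=4620799,  q_15=3·56239+38763=207480
→ (4620799, 207480).  Check: 4620799²=21351783398401, 496·207480²=21351783398400, difference 1.

4620799 207480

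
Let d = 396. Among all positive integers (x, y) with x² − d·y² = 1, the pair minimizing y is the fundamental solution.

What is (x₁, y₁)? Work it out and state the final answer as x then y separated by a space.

[19; 1,8,1,38] for √396; ℓ=4 ⇒ convergent index 3
step 0: (19, 1)  from 19·(1,0) + (0,1)
…
step 2: (179, 9)  from 8·(20,1) + (19,1)
step 3: (199, 10)  from 1·(179,9) + (20,1)
fundamental: x₁=199, y₁=10  (since 39601 − 396·100 = 1)

199 10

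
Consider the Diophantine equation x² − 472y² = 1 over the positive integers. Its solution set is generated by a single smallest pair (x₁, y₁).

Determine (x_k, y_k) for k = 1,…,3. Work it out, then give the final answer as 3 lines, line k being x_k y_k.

[21; 1,2,1,1,1,…,2,1,42] for √472; ℓ=14 ⇒ convergent index 13
a_0=21:  p_0=21·1+0=21,  q_0=21·0+1=1
a_1=1:  p_1=1·21+1=22,  q_1=1·1+0=1
…
a_4=1:  p_4=1·87+65=152,  q_4=1·4+3=7
…
a_11=1:  p_11=1·54227+30003=84230,  q_11=1·2496+1381=3877
a_12=2:  p_12=2·84230+54227=222687,  q_12=2·3877+2496=10250
a_13=1:  p_13=1·222687+84230=306917,  q_13=1·10250+3877=14127
fundamental: x₁=306917, y₁=14127  (since 94198044889 − 472·199572129 = 1)
k=2:  x_2 = 306917·306917+472·14127·14127 = 188396089777,  y_2 = 306917·14127+14127·306917 = 8671632918
k=3:  x_3 = 306917·188396089777+472·14127·8671632918 = 115643925371868101,  y_3 = 306917·8671632918+14127·188396089777 = 5322943120573485

306917 14127
188396089777 8671632918
115643925371868101 5322943120573485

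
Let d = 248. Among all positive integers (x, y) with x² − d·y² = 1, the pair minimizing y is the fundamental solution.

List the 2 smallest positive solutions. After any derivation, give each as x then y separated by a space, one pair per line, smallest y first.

√248 → a₀=15, period (1,2,1,30); ℓ=4 even so k=3
i=0: a=15 ⇒ p=15, q=1
i=1: a=1 ⇒ p=16, q=1
i=2: a=2 ⇒ p=47, q=3
i=3: a=1 ⇒ p=63, q=4
fundamental: x₁=63, y₁=4  (since 3969 − 248·16 = 1)
(63+4√248)^2 = 7937 + 504√248

63 4
7937 504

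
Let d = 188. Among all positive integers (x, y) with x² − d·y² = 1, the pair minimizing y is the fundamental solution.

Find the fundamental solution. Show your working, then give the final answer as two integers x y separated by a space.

4607 336

[13; 1,2,2,6,2,2,1,26] for √188; ℓ=8 ⇒ convergent index 7
step 0: (13, 1)  from 13·(1,0) + (0,1)
step 1: (14, 1)  from 1·(13,1) + (1,0)
…
step 3: (96, 7)  from 2·(41,3) + (14,1)
step 4: (617, 45)  from 6·(96,7) + (41,3)
step 5: (1330, 97)  from 2·(617,45) + (96,7)
step 6: (3277, 239)  from 2·(1330,97) + (617,45)
step 7: (4607, 336)  from 1·(3277,239) + (1330,97)
→ (4607, 336).  Check: 4607²=21224449, 188·336²=21224448, difference 1.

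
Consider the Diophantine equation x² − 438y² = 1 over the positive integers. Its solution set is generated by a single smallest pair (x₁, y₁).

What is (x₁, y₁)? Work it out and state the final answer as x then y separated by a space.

293 14

√438 → a₀=20, period (1,12,1,40); ℓ=4 even so k=3
a_0=20:  p_0=20·1+0=20,  q_0=20·0+1=1
…
a_2=12:  p_2=12·21+20=272,  q_2=12·1+1=13
a_3=1:  p_3=1·272+21=293,  q_3=1·13+1=14
→ (293, 14).  Check: 293²=85849, 438·14²=85848, difference 1.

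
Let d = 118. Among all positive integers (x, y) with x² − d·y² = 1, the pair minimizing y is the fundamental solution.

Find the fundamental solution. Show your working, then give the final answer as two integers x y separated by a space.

√118 = [10; 1,6,3,2,10,2,3,6,1,20, …], period ℓ=10 (even) → k=9
i=0: a=10 ⇒ p=10, q=1
…
i=2: a=6 ⇒ p=76, q=7
…
i=4: a=2 ⇒ p=554, q=51
i=5: a=10 ⇒ p=5779, q=532
i=6: a=2 ⇒ p=12112, q=1115
…
i=8: a=6 ⇒ p=264802, q=24377
i=9: a=1 ⇒ p=306917, q=28254
(x₁, y₁) = (306917, 28254);  306917² − 118·28254² = 1 ✓

306917 28254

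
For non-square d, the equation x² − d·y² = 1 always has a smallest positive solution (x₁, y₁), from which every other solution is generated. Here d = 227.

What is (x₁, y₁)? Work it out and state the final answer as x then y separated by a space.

226 15

d=227: √d = [15; 15,30] (ℓ=2, even), read p_1/q_1
k=0  a_k=15  p_k/q_k = 15/1
k=1  a_k=15  p_k/q_k = 226/15
→ (226, 15).  Check: 226²=51076, 227·15²=51075, difference 1.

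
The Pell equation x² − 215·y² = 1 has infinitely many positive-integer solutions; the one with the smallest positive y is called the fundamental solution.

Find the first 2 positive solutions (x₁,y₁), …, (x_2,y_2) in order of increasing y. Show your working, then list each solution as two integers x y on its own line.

44 3
3871 264

d=215: √d = [14; 1,1,1,28] (ℓ=4, even), read p_3/q_3
i=0: a=14 ⇒ p=14, q=1
…
i=2: a=1 ⇒ p=29, q=2
i=3: a=1 ⇒ p=44, q=3
(x₁, y₁) = (44, 3);  44² − 215·3² = 1 ✓
(44+3√215)^2 = 3871 + 264√215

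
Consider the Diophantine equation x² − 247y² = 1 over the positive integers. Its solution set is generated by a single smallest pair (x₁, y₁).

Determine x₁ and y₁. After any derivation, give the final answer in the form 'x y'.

85292 5427

d=247: √d = [15; 1,2,1,1,9,1,9,1,1,2,1,30] (ℓ=12, even), read p_11/q_11
a_0=15:  p_0=15·1+0=15,  q_0=15·0+1=1
…
a_4=1:  p_4=1·63+47=110,  q_4=1·4+3=7
a_5=9:  p_5=9·110+63=1053,  q_5=9·7+4=67
…
a_8=1:  p_8=1·11520+1163=12683,  q_8=1·733+74=807
…
a_10=2:  p_10=2·24203+12683=61089,  q_10=2·1540+807=3887
a_11=1:  p_11=1·61089+24203=85292,  q_11=1·3887+1540=5427
fundamental: x₁=85292, y₁=5427  (since 7274725264 − 247·29452329 = 1)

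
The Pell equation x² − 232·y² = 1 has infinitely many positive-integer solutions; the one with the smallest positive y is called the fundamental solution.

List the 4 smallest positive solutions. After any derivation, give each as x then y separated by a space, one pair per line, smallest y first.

[15; 4,3,7,3,4,30] for √232; ℓ=6 ⇒ convergent index 5
k=0  a_k=15  p_k/q_k = 15/1
k=1  a_k=4  p_k/q_k = 61/4
k=2  a_k=3  p_k/q_k = 198/13
…
k=4  a_k=3  p_k/q_k = 4539/298
k=5  a_k=4  p_k/q_k = 19603/1287
(x₁, y₁) = (19603, 1287);  19603² − 232·1287² = 1 ✓
n=2: (19603,1287)∘(19603,1287) = (19603·19603+232·1287·1287, 19603·1287+1287·19603) = (768555217,50458122)
n=3: (768555217,50458122)∘(19603,1287) = (19603·768555217+232·1287·50458122, 19603·50458122+1287·768555217) = (30131975818099,1978261129845)
n=4: (30131975818099,1978261129845)∘(19603,1287) = (19603·30131975818099+232·1287·1978261129845, 19603·1978261129845+1287·30131975818099) = (1181354243155834177,77559705806244948)

19603 1287
768555217 50458122
30131975818099 1978261129845
1181354243155834177 77559705806244948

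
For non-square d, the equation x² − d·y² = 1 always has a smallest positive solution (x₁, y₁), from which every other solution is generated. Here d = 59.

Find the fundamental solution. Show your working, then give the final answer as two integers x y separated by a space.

530 69

d=59: √d = [7; 1,2,7,2,1,14] (ℓ=6, even), read p_5/q_5
step 0: (7, 1)  from 7·(1,0) + (0,1)
…
step 2: (23, 3)  from 2·(8,1) + (7,1)
step 3: (169, 22)  from 7·(23,3) + (8,1)
step 4: (361, 47)  from 2·(169,22) + (23,3)
step 5: (530, 69)  from 1·(361,47) + (169,22)
→ (530, 69).  Check: 530²=280900, 59·69²=280899, difference 1.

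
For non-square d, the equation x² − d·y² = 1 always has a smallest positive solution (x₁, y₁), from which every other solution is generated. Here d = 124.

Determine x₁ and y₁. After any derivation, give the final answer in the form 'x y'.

√124 = [11; 7,2,1,1,1,…,2,7,22, …], period ℓ=16 (even) → k=15
step 0: (11, 1)  from 11·(1,0) + (0,1)
…
step 4: (412, 37)  from 1·(245,22) + (167,15)
…
step 6: (2383, 214)  from 3·(657,59) + (412,37)
…
step 10: (67292, 6043)  from 3·(17583,1579) + (14543,1306)
step 11: (84875, 7622)  from 1·(67292,6043) + (17583,1579)
…
step 13: (237042, 21287)  from 1·(152167,13665) + (84875,7622)
step 14: (626251, 56239)  from 2·(237042,21287) + (152167,13665)
step 15: (4620799, 414960)  from 7·(626251,56239) + (237042,21287)
(x₁, y₁) = (4620799, 414960);  4620799² − 124·414960² = 1 ✓

4620799 414960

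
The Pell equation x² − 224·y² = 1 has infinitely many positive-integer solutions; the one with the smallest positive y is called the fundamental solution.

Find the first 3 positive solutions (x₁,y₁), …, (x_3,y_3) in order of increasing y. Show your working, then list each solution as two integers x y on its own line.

15 1
449 30
13455 899

[14; 1,28] for √224; ℓ=2 ⇒ convergent index 1
step 0: (14, 1)  from 14·(1,0) + (0,1)
step 1: (15, 1)  from 1·(14,1) + (1,0)
fundamental: x₁=15, y₁=1  (since 225 − 224·1 = 1)
k=2:  x_2 = 15·15+224·1·1 = 449,  y_2 = 15·1+1·15 = 30
k=3:  x_3 = 15·449+224·1·30 = 13455,  y_3 = 15·30+1·449 = 899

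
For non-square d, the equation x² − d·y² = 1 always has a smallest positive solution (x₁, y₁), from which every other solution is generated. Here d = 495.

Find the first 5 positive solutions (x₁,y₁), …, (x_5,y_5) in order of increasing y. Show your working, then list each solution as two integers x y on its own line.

89 4
15841 712
2819609 126732
501874561 22557584
89330852249 4015123220

√495 = [22; 4,44, …], period ℓ=2 (even) → k=1
a_0=22:  p_0=22·1+0=22,  q_0=22·0+1=1
a_1=4:  p_1=4·22+1=89,  q_1=4·1+0=4
(x₁, y₁) = (89, 4);  89² − 495·4² = 1 ✓
(89+4√495)^2 = 15841 + 712√495
(89+4√495)^3 = 2819609 + 126732√495
(89+4√495)^4 = 501874561 + 22557584√495
(89+4√495)^5 = 89330852249 + 4015123220√495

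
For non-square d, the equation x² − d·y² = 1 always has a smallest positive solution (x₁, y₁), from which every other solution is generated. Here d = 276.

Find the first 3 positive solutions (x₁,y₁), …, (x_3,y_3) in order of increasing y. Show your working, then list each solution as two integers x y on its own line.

[16; 1,1,1,1,2,2,2,1,1,1,1,32] for √276; ℓ=12 ⇒ convergent index 11
i=0: a=16 ⇒ p=16, q=1
i=1: a=1 ⇒ p=17, q=1
…
i=3: a=1 ⇒ p=50, q=3
i=4: a=1 ⇒ p=83, q=5
…
i=6: a=2 ⇒ p=515, q=31
i=7: a=2 ⇒ p=1246, q=75
…
i=10: a=1 ⇒ p=4768, q=287
i=11: a=1 ⇒ p=7775, q=468
→ (7775, 468).  Check: 7775²=60450625, 276·468²=60450624, difference 1.
n=2: (7775,468)∘(7775,468) = (7775·7775+276·468·468, 7775·468+468·7775) = (120901249,7277400)
n=3: (120901249,7277400)∘(7775,468) = (7775·120901249+276·468·7277400, 7775·7277400+468·120901249) = (1880014414175,113163569532)

7775 468
120901249 7277400
1880014414175 113163569532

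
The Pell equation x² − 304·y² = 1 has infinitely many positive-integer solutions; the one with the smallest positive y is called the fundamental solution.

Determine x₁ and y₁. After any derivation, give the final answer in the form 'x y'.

57799 3315

d=304: √d = [17; 2,3,2,1,1,1,1,1,2,3,2,34] (ℓ=12, even), read p_11/q_11
a_0=17:  p_0=17·1+0=17,  q_0=17·0+1=1
a_1=2:  p_1=2·17+1=35,  q_1=2·1+0=2
…
a_3=2:  p_3=2·122+35=279,  q_3=2·7+2=16
…
a_5=1:  p_5=1·401+279=680,  q_5=1·23+16=39
a_6=1:  p_6=1·680+401=1081,  q_6=1·39+23=62
…
a_8=1:  p_8=1·1761+1081=2842,  q_8=1·101+62=163
…
a_10=3:  p_10=3·7445+2842=25177,  q_10=3·427+163=1444
a_11=2:  p_11=2·25177+7445=57799,  q_11=2·1444+427=3315
(x₁, y₁) = (57799, 3315);  57799² − 304·3315² = 1 ✓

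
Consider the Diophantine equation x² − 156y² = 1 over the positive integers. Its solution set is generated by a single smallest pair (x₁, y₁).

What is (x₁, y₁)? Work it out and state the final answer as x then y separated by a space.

[12; 2,24] for √156; ℓ=2 ⇒ convergent index 1
i=0: a=12 ⇒ p=12, q=1
i=1: a=2 ⇒ p=25, q=2
(x₁, y₁) = (25, 2);  25² − 156·2² = 1 ✓

25 2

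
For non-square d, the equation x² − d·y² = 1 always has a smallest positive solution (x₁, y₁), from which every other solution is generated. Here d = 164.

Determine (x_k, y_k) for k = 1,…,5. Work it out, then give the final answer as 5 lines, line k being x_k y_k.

2049 160
8396801 655680
34410088449 2686976480
141012534067201 11011228959360
577869330197301249 45124013588480800

[12; 1,4,6,4,1,24] for √164; ℓ=6 ⇒ convergent index 5
i=0: a=12 ⇒ p=12, q=1
i=1: a=1 ⇒ p=13, q=1
…
i=4: a=4 ⇒ p=1652, q=129
i=5: a=1 ⇒ p=2049, q=160
(x₁, y₁) = (2049, 160);  2049² − 164·160² = 1 ✓
(2049+160√164)^2 = 8396801 + 655680√164
(2049+160√164)^3 = 34410088449 + 2686976480√164
(2049+160√164)^4 = 141012534067201 + 11011228959360√164
(2049+160√164)^5 = 577869330197301249 + 45124013588480800√164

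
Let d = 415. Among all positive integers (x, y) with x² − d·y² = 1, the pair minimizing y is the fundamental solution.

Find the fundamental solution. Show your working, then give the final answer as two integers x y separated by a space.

18412804 903849

√415 = [20; 2,1,2,4,6,…,1,2,40, …], period ℓ=16 (even) → k=15
a_0=20:  p_0=20·1+0=20,  q_0=20·0+1=1
…
a_2=1:  p_2=1·41+20=61,  q_2=1·2+1=3
a_3=2:  p_3=2·61+41=163,  q_3=2·3+2=8
…
a_6=1:  p_6=1·4441+713=5154,  q_6=1·218+35=253
…
a_8=3:  p_8=3·9595+5154=33939,  q_8=3·471+253=1666
…
a_10=1:  p_10=1·43534+33939=77473,  q_10=1·2137+1666=3803
a_11=6:  p_11=6·77473+43534=508372,  q_11=6·3803+2137=24955
a_12=4:  p_12=4·508372+77473=2110961,  q_12=4·24955+3803=103623
a_13=2:  p_13=2·2110961+508372=4730294,  q_13=2·103623+24955=232201
a_14=1:  p_14=1·4730294+2110961=6841255,  q_14=1·232201+103623=335824
a_15=2:  p_15=2·6841255+4730294=18412804,  q_15=2·335824+232201=903849
(x₁, y₁) = (18412804, 903849);  18412804² − 415·903849² = 1 ✓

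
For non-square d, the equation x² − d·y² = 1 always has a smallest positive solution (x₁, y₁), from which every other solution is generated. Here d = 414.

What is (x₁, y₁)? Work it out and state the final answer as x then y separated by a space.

d=414: √d = [20; 2,1,7,2,7,1,2,40] (ℓ=8, even), read p_7/q_7
k=0  a_k=20  p_k/q_k = 20/1
…
k=2  a_k=1  p_k/q_k = 61/3
…
k=6  a_k=1  p_k/q_k = 8444/415
k=7  a_k=2  p_k/q_k = 24335/1196
→ (24335, 1196).  Check: 24335²=592192225, 414·1196²=592192224, difference 1.

24335 1196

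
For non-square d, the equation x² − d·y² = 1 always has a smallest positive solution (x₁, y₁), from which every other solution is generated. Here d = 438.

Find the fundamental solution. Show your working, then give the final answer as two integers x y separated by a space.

293 14

√438 → a₀=20, period (1,12,1,40); ℓ=4 even so k=3
a_0=20:  p_0=20·1+0=20,  q_0=20·0+1=1
a_1=1:  p_1=1·20+1=21,  q_1=1·1+0=1
a_2=12:  p_2=12·21+20=272,  q_2=12·1+1=13
a_3=1:  p_3=1·272+21=293,  q_3=1·13+1=14
fundamental: x₁=293, y₁=14  (since 85849 − 438·196 = 1)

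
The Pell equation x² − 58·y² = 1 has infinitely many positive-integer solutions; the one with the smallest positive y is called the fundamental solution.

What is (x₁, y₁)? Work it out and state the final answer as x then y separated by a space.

19603 2574

√58 → a₀=7, period (1,1,1,1,1,1,14); ℓ=7 odd so k=13
a_0=7:  p_0=7·1+0=7,  q_0=7·0+1=1
…
a_6=1:  p_6=1·61+38=99,  q_6=1·8+5=13
…
a_10=1:  p_10=1·2993+1546=4539,  q_10=1·393+203=596
a_11=1:  p_11=1·4539+2993=7532,  q_11=1·596+393=989
a_12=1:  p_12=1·7532+4539=12071,  q_12=1·989+596=1585
a_13=1:  p_13=1·12071+7532=19603,  q_13=1·1585+989=2574
fundamental: x₁=19603, y₁=2574  (since 384277609 − 58·6625476 = 1)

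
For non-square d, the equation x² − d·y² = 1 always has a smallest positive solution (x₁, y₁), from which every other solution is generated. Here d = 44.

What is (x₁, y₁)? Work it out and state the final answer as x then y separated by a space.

d=44: √d = [6; 1,1,1,2,1,1,1,12] (ℓ=8, even), read p_7/q_7
a_0=6:  p_0=6·1+0=6,  q_0=6·0+1=1
a_1=1:  p_1=1·6+1=7,  q_1=1·1+0=1
…
a_3=1:  p_3=1·13+7=20,  q_3=1·2+1=3
a_4=2:  p_4=2·20+13=53,  q_4=2·3+2=8
…
a_6=1:  p_6=1·73+53=126,  q_6=1·11+8=19
a_7=1:  p_7=1·126+73=199,  q_7=1·19+11=30
→ (199, 30).  Check: 199²=39601, 44·30²=39600, difference 1.

199 30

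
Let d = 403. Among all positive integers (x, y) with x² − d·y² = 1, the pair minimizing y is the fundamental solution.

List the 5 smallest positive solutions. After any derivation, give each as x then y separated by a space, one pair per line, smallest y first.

669878 33369
897473069767 44706317964
1202394930058086974 59895557730143415
1610915821914004898868577 80245432842261314788776
2158234137903017152358511160238 107509300122956754498421235241

d=403: √d = [20; 13,2,1,3,1,3,1,2,13,40] (ℓ=10, even), read p_9/q_9
i=0: a=20 ⇒ p=20, q=1
i=1: a=13 ⇒ p=261, q=13
…
i=3: a=1 ⇒ p=803, q=40
i=4: a=3 ⇒ p=2951, q=147
i=5: a=1 ⇒ p=3754, q=187
…
i=7: a=1 ⇒ p=17967, q=895
i=8: a=2 ⇒ p=50147, q=2498
i=9: a=13 ⇒ p=669878, q=33369
→ (669878, 33369).  Check: 669878²=448736534884, 403·33369²=448736534883, difference 1.
(x_2, y_2) = (669878·669878 + 403·33369·33369, 669878·33369 + 33369·669878) = (897473069767, 44706317964)
(x_3, y_3) = (669878·897473069767 + 403·33369·44706317964, 669878·44706317964 + 33369·897473069767) = (1202394930058086974, 59895557730143415)
(x_4, y_4) = (669878·1202394930058086974 + 403·33369·59895557730143415, 669878·59895557730143415 + 33369·1202394930058086974) = (1610915821914004898868577, 80245432842261314788776)
(x_5, y_5) = (669878·1610915821914004898868577 + 403·33369·80245432842261314788776, 669878·80245432842261314788776 + 33369·1610915821914004898868577) = (2158234137903017152358511160238, 107509300122956754498421235241)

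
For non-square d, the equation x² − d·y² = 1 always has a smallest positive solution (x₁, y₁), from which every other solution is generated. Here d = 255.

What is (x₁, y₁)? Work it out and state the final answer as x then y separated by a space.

16 1

[15; 1,30] for √255; ℓ=2 ⇒ convergent index 1
a_0=15:  p_0=15·1+0=15,  q_0=15·0+1=1
a_1=1:  p_1=1·15+1=16,  q_1=1·1+0=1
→ (16, 1).  Check: 16²=256, 255·1²=255, difference 1.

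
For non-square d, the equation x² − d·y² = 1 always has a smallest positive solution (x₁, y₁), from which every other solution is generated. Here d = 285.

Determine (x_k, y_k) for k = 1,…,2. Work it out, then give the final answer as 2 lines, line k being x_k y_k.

2431 144
11819521 700128

√285 = [16; 1,7,2,7,1,32, …], period ℓ=6 (even) → k=5
i=0: a=16 ⇒ p=16, q=1
i=1: a=1 ⇒ p=17, q=1
i=2: a=7 ⇒ p=135, q=8
i=3: a=2 ⇒ p=287, q=17
i=4: a=7 ⇒ p=2144, q=127
i=5: a=1 ⇒ p=2431, q=144
(x₁, y₁) = (2431, 144);  2431² − 285·144² = 1 ✓
k=2:  x_2 = 2431·2431+285·144·144 = 11819521,  y_2 = 2431·144+144·2431 = 700128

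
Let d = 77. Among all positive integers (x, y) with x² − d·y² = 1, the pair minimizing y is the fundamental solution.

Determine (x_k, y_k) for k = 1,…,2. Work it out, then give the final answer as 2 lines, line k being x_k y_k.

351 40
246401 28080

d=77: √d = [8; 1,3,2,3,1,16] (ℓ=6, even), read p_5/q_5
a_0=8:  p_0=8·1+0=8,  q_0=8·0+1=1
…
a_3=2:  p_3=2·35+9=79,  q_3=2·4+1=9
a_4=3:  p_4=3·79+35=272,  q_4=3·9+4=31
a_5=1:  p_5=1·272+79=351,  q_5=1·31+9=40
fundamental: x₁=351, y₁=40  (since 123201 − 77·1600 = 1)
(x_2, y_2) = (351·351 + 77·40·40, 351·40 + 40·351) = (246401, 28080)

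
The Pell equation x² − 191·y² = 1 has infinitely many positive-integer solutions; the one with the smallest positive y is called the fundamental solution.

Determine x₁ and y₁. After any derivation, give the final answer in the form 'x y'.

8994000 650783

√191 → a₀=13, period (1,4,1,1,3,…,4,1,26); ℓ=16 even so k=15
step 0: (13, 1)  from 13·(1,0) + (0,1)
…
step 4: (152, 11)  from 1·(83,6) + (69,5)
…
step 6: (1230, 89)  from 2·(539,39) + (152,11)
step 7: (2999, 217)  from 2·(1230,89) + (539,39)
step 8: (40217, 2910)  from 13·(2999,217) + (1230,89)
…
step 11: (704682, 50989)  from 3·(207083,14984) + (83433,6037)
…
step 14: (7377553, 533821)  from 4·(1616447,116962) + (911765,65973)
step 15: (8994000, 650783)  from 1·(7377553,533821) + (1616447,116962)
(x₁, y₁) = (8994000, 650783);  8994000² − 191·650783² = 1 ✓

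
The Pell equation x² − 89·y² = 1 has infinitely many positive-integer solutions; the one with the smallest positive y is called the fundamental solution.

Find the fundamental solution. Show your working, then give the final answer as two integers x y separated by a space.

500001 53000

√89 = [9; 2,3,3,2,18, …], period ℓ=5 (odd) → k=9
k=0  a_k=9  p_k/q_k = 9/1
…
k=3  a_k=3  p_k/q_k = 217/23
k=4  a_k=2  p_k/q_k = 500/53
…
k=6  a_k=2  p_k/q_k = 18934/2007
k=7  a_k=3  p_k/q_k = 66019/6998
k=8  a_k=3  p_k/q_k = 216991/23001
k=9  a_k=2  p_k/q_k = 500001/53000
(x₁, y₁) = (500001, 53000);  500001² − 89·53000² = 1 ✓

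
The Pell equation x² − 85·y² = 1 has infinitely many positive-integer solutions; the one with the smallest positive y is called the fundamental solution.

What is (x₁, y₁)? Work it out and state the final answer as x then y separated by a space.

√85 → a₀=9, period (4,1,1,4,18); ℓ=5 odd so k=9
step 0: (9, 1)  from 9·(1,0) + (0,1)
…
step 4: (378, 41)  from 4·(83,9) + (46,5)
…
step 7: (34813, 3776)  from 1·(27926,3029) + (6887,747)
step 8: (62739, 6805)  from 1·(34813,3776) + (27926,3029)
step 9: (285769, 30996)  from 4·(62739,6805) + (34813,3776)
(x₁, y₁) = (285769, 30996);  285769² − 85·30996² = 1 ✓

285769 30996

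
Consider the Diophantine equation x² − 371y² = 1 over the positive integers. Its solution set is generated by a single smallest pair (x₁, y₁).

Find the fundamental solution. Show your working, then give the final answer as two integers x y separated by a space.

1695 88

√371 = [19; 3,1,4,1,3,38, …], period ℓ=6 (even) → k=5
step 0: (19, 1)  from 19·(1,0) + (0,1)
step 1: (58, 3)  from 3·(19,1) + (1,0)
…
step 3: (366, 19)  from 4·(77,4) + (58,3)
step 4: (443, 23)  from 1·(366,19) + (77,4)
step 5: (1695, 88)  from 3·(443,23) + (366,19)
→ (1695, 88).  Check: 1695²=2873025, 371·88²=2873024, difference 1.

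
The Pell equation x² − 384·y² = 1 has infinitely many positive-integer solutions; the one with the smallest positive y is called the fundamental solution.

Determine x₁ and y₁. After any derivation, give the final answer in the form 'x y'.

4801 245

[19; 1,1,2,9,2,1,1,38] for √384; ℓ=8 ⇒ convergent index 7
a_0=19:  p_0=19·1+0=19,  q_0=19·0+1=1
…
a_2=1:  p_2=1·20+19=39,  q_2=1·1+1=2
…
a_4=9:  p_4=9·98+39=921,  q_4=9·5+2=47
…
a_6=1:  p_6=1·1940+921=2861,  q_6=1·99+47=146
a_7=1:  p_7=1·2861+1940=4801,  q_7=1·146+99=245
fundamental: x₁=4801, y₁=245  (since 23049601 − 384·60025 = 1)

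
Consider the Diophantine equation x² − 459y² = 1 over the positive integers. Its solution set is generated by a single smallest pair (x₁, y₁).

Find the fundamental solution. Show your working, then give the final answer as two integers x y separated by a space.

499850 23331

√459 = [21; 2,2,1,4,21,4,1,2,2,42, …], period ℓ=10 (even) → k=9
k=0  a_k=21  p_k/q_k = 21/1
…
k=2  a_k=2  p_k/q_k = 107/5
…
k=8  a_k=2  p_k/q_k = 212079/9899
k=9  a_k=2  p_k/q_k = 499850/23331
(x₁, y₁) = (499850, 23331);  499850² − 459·23331² = 1 ✓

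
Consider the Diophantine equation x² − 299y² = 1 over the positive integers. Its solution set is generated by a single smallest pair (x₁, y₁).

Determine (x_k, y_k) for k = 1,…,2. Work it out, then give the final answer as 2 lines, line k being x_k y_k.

√299 → a₀=17, period (3,2,3,34); ℓ=4 even so k=3
i=0: a=17 ⇒ p=17, q=1
…
i=2: a=2 ⇒ p=121, q=7
i=3: a=3 ⇒ p=415, q=24
(x₁, y₁) = (415, 24);  415² − 299·24² = 1 ✓
(415+24√299)^2 = 344449 + 19920√299

415 24
344449 19920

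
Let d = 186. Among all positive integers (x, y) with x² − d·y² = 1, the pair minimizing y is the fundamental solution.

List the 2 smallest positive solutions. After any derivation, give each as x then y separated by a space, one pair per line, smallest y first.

7501 550
112530001 8251100

[13; 1,1,1,3,4,3,1,1,1,26] for √186; ℓ=10 ⇒ convergent index 9
step 0: (13, 1)  from 13·(1,0) + (0,1)
step 1: (14, 1)  from 1·(13,1) + (1,0)
step 2: (27, 2)  from 1·(14,1) + (13,1)
step 3: (41, 3)  from 1·(27,2) + (14,1)
…
step 5: (641, 47)  from 4·(150,11) + (41,3)
step 6: (2073, 152)  from 3·(641,47) + (150,11)
step 7: (2714, 199)  from 1·(2073,152) + (641,47)
step 8: (4787, 351)  from 1·(2714,199) + (2073,152)
step 9: (7501, 550)  from 1·(4787,351) + (2714,199)
→ (7501, 550).  Check: 7501²=56265001, 186·550²=56265000, difference 1.
(x_2, y_2) = (7501·7501 + 186·550·550, 7501·550 + 550·7501) = (112530001, 8251100)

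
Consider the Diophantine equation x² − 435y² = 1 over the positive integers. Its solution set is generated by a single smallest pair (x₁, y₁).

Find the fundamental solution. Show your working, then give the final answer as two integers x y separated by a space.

√435 = [20; 1,5,1,40, …], period ℓ=4 (even) → k=3
i=0: a=20 ⇒ p=20, q=1
…
i=2: a=5 ⇒ p=125, q=6
i=3: a=1 ⇒ p=146, q=7
(x₁, y₁) = (146, 7);  146² − 435·7² = 1 ✓

146 7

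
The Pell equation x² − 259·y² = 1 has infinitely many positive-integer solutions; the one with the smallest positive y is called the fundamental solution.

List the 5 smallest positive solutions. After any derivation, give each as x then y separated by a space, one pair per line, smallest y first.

√259 = [16; 10,1,2,3,4,3,2,1,10,32, …], period ℓ=10 (even) → k=9
k=0  a_k=16  p_k/q_k = 16/1
k=1  a_k=10  p_k/q_k = 161/10
…
k=3  a_k=2  p_k/q_k = 515/32
…
k=6  a_k=3  p_k/q_k = 23931/1487
…
k=8  a_k=1  p_k/q_k = 79196/4921
k=9  a_k=10  p_k/q_k = 847225/52644
(x₁, y₁) = (847225, 52644);  847225² − 259·52644² = 1 ✓
(x_2, y_2) = (847225·847225 + 259·52644·52644, 847225·52644 + 52644·847225) = (1435580401249, 89202625800)
(x_3, y_3) = (847225·1435580401249 + 259·52644·89202625800, 847225·89202625800 + 52644·1435580401249) = (2432519210895520825, 151149389286757356)
(x_4, y_4) = (847225·2432519210895520825 + 259·52644·151149389286757356, 847225·151149389286757356 + 52644·2432519210895520825) = (4121782176900479681520001, 256115082676856799248400)
(x_5, y_5) = (847225·4121782176900479681520001 + 259·52644·256115082676856799248400, 847225·256115082676856799248400 + 52644·4121782176900479681520001) = (6984153809646585277140670173625, 433974201841648854097164622644)

847225 52644
1435580401249 89202625800
2432519210895520825 151149389286757356
4121782176900479681520001 256115082676856799248400
6984153809646585277140670173625 433974201841648854097164622644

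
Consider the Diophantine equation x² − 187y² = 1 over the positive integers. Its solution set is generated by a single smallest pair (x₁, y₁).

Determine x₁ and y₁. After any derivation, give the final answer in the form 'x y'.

1682 123

√187 = [13; 1,2,13,2,1,26, …], period ℓ=6 (even) → k=5
k=0  a_k=13  p_k/q_k = 13/1
…
k=4  a_k=2  p_k/q_k = 1135/83
k=5  a_k=1  p_k/q_k = 1682/123
(x₁, y₁) = (1682, 123);  1682² − 187·123² = 1 ✓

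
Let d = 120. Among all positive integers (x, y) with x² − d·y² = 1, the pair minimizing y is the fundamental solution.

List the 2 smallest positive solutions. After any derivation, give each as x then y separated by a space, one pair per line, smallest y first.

11 1
241 22

√120 → a₀=10, period (1,20); ℓ=2 even so k=1
a_0=10:  p_0=10·1+0=10,  q_0=10·0+1=1
a_1=1:  p_1=1·10+1=11,  q_1=1·1+0=1
→ (11, 1).  Check: 11²=121, 120·1²=120, difference 1.
(x_2, y_2) = (11·11 + 120·1·1, 11·1 + 1·11) = (241, 22)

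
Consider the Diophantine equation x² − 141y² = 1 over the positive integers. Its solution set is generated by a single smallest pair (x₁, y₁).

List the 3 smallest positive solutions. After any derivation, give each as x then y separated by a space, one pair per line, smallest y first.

[11; 1,6,1,22] for √141; ℓ=4 ⇒ convergent index 3
step 0: (11, 1)  from 11·(1,0) + (0,1)
…
step 2: (83, 7)  from 6·(12,1) + (11,1)
step 3: (95, 8)  from 1·(83,7) + (12,1)
→ (95, 8).  Check: 95²=9025, 141·8²=9024, difference 1.
(95+8√141)^2 = 18049 + 1520√141
(95+8√141)^3 = 3429215 + 288792√141

95 8
18049 1520
3429215 288792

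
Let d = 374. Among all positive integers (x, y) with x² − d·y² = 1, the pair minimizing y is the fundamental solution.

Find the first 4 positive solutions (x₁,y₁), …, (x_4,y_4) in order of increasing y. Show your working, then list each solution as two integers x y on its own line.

3365 174
22646449 1171020
152410598405 7880964426
1025723304619201 53038889415960

√374 = [19; 2,1,18,1,2,38, …], period ℓ=6 (even) → k=5
a_0=19:  p_0=19·1+0=19,  q_0=19·0+1=1
…
a_2=1:  p_2=1·39+19=58,  q_2=1·2+1=3
a_3=18:  p_3=18·58+39=1083,  q_3=18·3+2=56
a_4=1:  p_4=1·1083+58=1141,  q_4=1·56+3=59
a_5=2:  p_5=2·1141+1083=3365,  q_5=2·59+56=174
(x₁, y₁) = (3365, 174);  3365² − 374·174² = 1 ✓
k=2:  x_2 = 3365·3365+374·174·174 = 22646449,  y_2 = 3365·174+174·3365 = 1171020
k=3:  x_3 = 3365·22646449+374·174·1171020 = 152410598405,  y_3 = 3365·1171020+174·22646449 = 7880964426
k=4:  x_4 = 3365·152410598405+374·174·7880964426 = 1025723304619201,  y_4 = 3365·7880964426+174·152410598405 = 53038889415960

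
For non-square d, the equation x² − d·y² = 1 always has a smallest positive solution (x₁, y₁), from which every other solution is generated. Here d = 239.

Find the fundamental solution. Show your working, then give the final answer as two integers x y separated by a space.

√239 = [15; 2,5,1,2,4,15,4,2,1,5,2,30, …], period ℓ=12 (even) → k=11
step 0: (15, 1)  from 15·(1,0) + (0,1)
…
step 2: (170, 11)  from 5·(31,2) + (15,1)
…
step 4: (572, 37)  from 2·(201,13) + (170,11)
step 5: (2489, 161)  from 4·(572,37) + (201,13)
step 6: (37907, 2452)  from 15·(2489,161) + (572,37)
…
step 10: (2847431, 184185)  from 5·(500258,32359) + (346141,22390)
step 11: (6195120, 400729)  from 2·(2847431,184185) + (500258,32359)
(x₁, y₁) = (6195120, 400729);  6195120² − 239·400729² = 1 ✓

6195120 400729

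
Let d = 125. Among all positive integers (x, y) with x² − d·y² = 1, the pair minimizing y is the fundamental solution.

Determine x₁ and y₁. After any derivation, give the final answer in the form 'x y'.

√125 → a₀=11, period (5,1,1,5,22); ℓ=5 odd so k=9
a_0=11:  p_0=11·1+0=11,  q_0=11·0+1=1
a_1=5:  p_1=5·11+1=56,  q_1=5·1+0=5
a_2=1:  p_2=1·56+11=67,  q_2=1·5+1=6
a_3=1:  p_3=1·67+56=123,  q_3=1·6+5=11
a_4=5:  p_4=5·123+67=682,  q_4=5·11+6=61
a_5=22:  p_5=22·682+123=15127,  q_5=22·61+11=1353
a_6=5:  p_6=5·15127+682=76317,  q_6=5·1353+61=6826
…
a_8=1:  p_8=1·91444+76317=167761,  q_8=1·8179+6826=15005
a_9=5:  p_9=5·167761+91444=930249,  q_9=5·15005+8179=83204
→ (930249, 83204).  Check: 930249²=865363202001, 125·83204²=865363202000, difference 1.

930249 83204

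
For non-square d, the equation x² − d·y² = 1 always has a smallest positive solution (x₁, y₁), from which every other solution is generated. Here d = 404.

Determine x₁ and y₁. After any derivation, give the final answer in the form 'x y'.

d=404: √d = [20; 10,40] (ℓ=2, even), read p_1/q_1
a_0=20:  p_0=20·1+0=20,  q_0=20·0+1=1
a_1=10:  p_1=10·20+1=201,  q_1=10·1+0=10
(x₁, y₁) = (201, 10);  201² − 404·10² = 1 ✓

201 10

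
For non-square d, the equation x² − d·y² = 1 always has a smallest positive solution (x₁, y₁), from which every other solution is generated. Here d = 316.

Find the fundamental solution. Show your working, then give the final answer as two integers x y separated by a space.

d=316: √d = [17; 1,3,2,8,2,3,1,34] (ℓ=8, even), read p_7/q_7
a_0=17:  p_0=17·1+0=17,  q_0=17·0+1=1
…
a_3=2:  p_3=2·71+18=160,  q_3=2·4+1=9
a_4=8:  p_4=8·160+71=1351,  q_4=8·9+4=76
…
a_6=3:  p_6=3·2862+1351=9937,  q_6=3·161+76=559
a_7=1:  p_7=1·9937+2862=12799,  q_7=1·559+161=720
fundamental: x₁=12799, y₁=720  (since 163814401 − 316·518400 = 1)

12799 720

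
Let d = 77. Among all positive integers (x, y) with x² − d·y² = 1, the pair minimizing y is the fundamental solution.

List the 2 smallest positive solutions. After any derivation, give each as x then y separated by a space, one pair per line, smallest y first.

[8; 1,3,2,3,1,16] for √77; ℓ=6 ⇒ convergent index 5
k=0  a_k=8  p_k/q_k = 8/1
…
k=2  a_k=3  p_k/q_k = 35/4
…
k=4  a_k=3  p_k/q_k = 272/31
k=5  a_k=1  p_k/q_k = 351/40
(x₁, y₁) = (351, 40);  351² − 77·40² = 1 ✓
(x_2, y_2) = (351·351 + 77·40·40, 351·40 + 40·351) = (246401, 28080)

351 40
246401 28080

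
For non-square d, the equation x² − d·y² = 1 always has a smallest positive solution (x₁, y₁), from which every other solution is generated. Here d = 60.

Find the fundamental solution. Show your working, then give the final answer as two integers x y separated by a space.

31 4

[7; 1,2,1,14] for √60; ℓ=4 ⇒ convergent index 3
a_0=7:  p_0=7·1+0=7,  q_0=7·0+1=1
…
a_2=2:  p_2=2·8+7=23,  q_2=2·1+1=3
a_3=1:  p_3=1·23+8=31,  q_3=1·3+1=4
→ (31, 4).  Check: 31²=961, 60·4²=960, difference 1.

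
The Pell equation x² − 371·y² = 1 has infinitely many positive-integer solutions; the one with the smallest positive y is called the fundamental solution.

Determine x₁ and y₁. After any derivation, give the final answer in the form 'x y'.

1695 88

[19; 3,1,4,1,3,38] for √371; ℓ=6 ⇒ convergent index 5
k=0  a_k=19  p_k/q_k = 19/1
k=1  a_k=3  p_k/q_k = 58/3
…
k=3  a_k=4  p_k/q_k = 366/19
k=4  a_k=1  p_k/q_k = 443/23
k=5  a_k=3  p_k/q_k = 1695/88
→ (1695, 88).  Check: 1695²=2873025, 371·88²=2873024, difference 1.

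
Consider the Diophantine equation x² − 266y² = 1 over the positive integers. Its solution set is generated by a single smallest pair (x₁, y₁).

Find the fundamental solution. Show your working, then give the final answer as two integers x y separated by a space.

685 42

√266 = [16; 3,4,3,32, …], period ℓ=4 (even) → k=3
step 0: (16, 1)  from 16·(1,0) + (0,1)
step 1: (49, 3)  from 3·(16,1) + (1,0)
step 2: (212, 13)  from 4·(49,3) + (16,1)
step 3: (685, 42)  from 3·(212,13) + (49,3)
→ (685, 42).  Check: 685²=469225, 266·42²=469224, difference 1.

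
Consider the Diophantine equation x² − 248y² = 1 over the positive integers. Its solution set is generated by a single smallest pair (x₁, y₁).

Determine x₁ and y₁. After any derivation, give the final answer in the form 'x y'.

[15; 1,2,1,30] for √248; ℓ=4 ⇒ convergent index 3
a_0=15:  p_0=15·1+0=15,  q_0=15·0+1=1
a_1=1:  p_1=1·15+1=16,  q_1=1·1+0=1
a_2=2:  p_2=2·16+15=47,  q_2=2·1+1=3
a_3=1:  p_3=1·47+16=63,  q_3=1·3+1=4
→ (63, 4).  Check: 63²=3969, 248·4²=3968, difference 1.

63 4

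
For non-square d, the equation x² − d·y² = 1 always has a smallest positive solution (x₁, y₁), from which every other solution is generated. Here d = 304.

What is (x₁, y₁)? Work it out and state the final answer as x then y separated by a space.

57799 3315

√304 → a₀=17, period (2,3,2,1,1,1,1,1,2,3,2,34); ℓ=12 even so k=11
step 0: (17, 1)  from 17·(1,0) + (0,1)
step 1: (35, 2)  from 2·(17,1) + (1,0)
…
step 4: (401, 23)  from 1·(279,16) + (122,7)
step 5: (680, 39)  from 1·(401,23) + (279,16)
step 6: (1081, 62)  from 1·(680,39) + (401,23)
step 7: (1761, 101)  from 1·(1081,62) + (680,39)
step 8: (2842, 163)  from 1·(1761,101) + (1081,62)
step 9: (7445, 427)  from 2·(2842,163) + (1761,101)
step 10: (25177, 1444)  from 3·(7445,427) + (2842,163)
step 11: (57799, 3315)  from 2·(25177,1444) + (7445,427)
(x₁, y₁) = (57799, 3315);  57799² − 304·3315² = 1 ✓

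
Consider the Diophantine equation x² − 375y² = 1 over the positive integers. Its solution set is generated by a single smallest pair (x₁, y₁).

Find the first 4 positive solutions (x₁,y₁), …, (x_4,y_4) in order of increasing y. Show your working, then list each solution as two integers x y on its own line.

√375 → a₀=19, period (2,1,2,1,5,1,2,1,2,38); ℓ=10 even so k=9
k=0  a_k=19  p_k/q_k = 19/1
k=1  a_k=2  p_k/q_k = 39/2
…
k=6  a_k=1  p_k/q_k = 1433/74
…
k=8  a_k=1  p_k/q_k = 5519/285
k=9  a_k=2  p_k/q_k = 15124/781
fundamental: x₁=15124, y₁=781  (since 228735376 − 375·609961 = 1)
(x_2, y_2) = (15124·15124 + 375·781·781, 15124·781 + 781·15124) = (457470751, 23623688)
(x_3, y_3) = (15124·457470751 + 375·781·23623688, 15124·23623688 + 781·457470751) = (13837575261124, 714569313843)
(x_4, y_4) = (15124·13837575261124 + 375·781·714569313843, 15124·714569313843 + 781·13837575261124) = (418558976041008001, 21614292581499376)

15124 781
457470751 23623688
13837575261124 714569313843
418558976041008001 21614292581499376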